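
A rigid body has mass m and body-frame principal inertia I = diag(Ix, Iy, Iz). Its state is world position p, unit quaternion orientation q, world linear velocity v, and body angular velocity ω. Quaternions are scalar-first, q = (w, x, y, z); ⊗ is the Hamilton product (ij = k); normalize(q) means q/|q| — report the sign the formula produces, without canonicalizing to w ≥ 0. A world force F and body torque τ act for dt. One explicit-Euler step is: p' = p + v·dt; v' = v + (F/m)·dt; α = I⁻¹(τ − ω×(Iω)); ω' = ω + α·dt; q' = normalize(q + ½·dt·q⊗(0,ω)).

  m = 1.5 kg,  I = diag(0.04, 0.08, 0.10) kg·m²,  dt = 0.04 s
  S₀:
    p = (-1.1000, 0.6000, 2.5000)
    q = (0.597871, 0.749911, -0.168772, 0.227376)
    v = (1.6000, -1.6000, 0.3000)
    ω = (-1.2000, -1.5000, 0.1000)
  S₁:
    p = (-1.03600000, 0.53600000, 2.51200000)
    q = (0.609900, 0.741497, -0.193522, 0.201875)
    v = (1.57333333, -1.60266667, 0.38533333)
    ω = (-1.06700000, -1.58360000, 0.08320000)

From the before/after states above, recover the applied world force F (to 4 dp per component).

F = (-1.0000, -0.1000, 3.2000)

Δv = v₁−v₀ = (-0.02666667, -0.00266667, 0.08533333)
applied force F = (-1.0000, -0.1000, 3.2000)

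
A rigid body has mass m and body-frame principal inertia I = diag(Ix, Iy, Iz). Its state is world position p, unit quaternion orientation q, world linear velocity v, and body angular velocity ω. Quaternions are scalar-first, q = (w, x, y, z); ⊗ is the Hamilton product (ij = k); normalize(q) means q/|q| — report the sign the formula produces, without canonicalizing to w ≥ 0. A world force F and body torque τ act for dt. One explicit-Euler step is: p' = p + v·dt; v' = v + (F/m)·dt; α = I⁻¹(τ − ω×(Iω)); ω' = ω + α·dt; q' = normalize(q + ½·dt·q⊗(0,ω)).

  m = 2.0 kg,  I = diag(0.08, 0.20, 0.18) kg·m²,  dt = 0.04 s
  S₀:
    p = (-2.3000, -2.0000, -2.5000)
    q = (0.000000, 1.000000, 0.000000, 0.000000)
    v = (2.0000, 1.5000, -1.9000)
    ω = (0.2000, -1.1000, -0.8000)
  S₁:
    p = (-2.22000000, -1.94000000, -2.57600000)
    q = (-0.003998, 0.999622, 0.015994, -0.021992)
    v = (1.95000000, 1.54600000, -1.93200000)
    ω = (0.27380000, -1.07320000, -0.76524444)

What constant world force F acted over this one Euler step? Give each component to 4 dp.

F = (-2.5000, 2.3000, -1.6000)

v₁ − v₀ = (-0.05000000, 0.04600000, -0.03200000)
applied force F = (-2.5000, 2.3000, -1.6000)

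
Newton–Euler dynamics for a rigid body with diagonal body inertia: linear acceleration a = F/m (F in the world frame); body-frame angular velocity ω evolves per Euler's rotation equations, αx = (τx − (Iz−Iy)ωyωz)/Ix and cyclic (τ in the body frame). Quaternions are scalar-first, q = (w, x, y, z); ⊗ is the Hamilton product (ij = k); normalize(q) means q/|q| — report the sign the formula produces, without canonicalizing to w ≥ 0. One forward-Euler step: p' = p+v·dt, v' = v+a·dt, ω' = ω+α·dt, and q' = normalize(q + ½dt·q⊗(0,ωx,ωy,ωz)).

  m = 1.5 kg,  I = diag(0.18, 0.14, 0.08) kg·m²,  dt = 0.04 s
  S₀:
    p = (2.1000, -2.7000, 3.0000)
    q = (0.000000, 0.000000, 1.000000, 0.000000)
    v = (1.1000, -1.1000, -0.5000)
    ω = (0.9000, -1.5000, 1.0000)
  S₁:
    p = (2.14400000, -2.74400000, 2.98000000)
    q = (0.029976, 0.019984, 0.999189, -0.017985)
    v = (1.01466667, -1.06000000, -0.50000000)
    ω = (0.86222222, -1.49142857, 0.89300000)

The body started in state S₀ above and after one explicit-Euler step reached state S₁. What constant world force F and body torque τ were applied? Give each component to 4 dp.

rate change Δω = (-0.03777778, 0.00857143, -0.10700000)
gyro term ω₀×Iω₀ = (0.0900, 0.0900, 0.0540)
I·α + gyro = (-0.0800, 0.1200, -0.1600)
velocity change Δv = (-0.08533333, 0.04000000, 0.00000000)
applied force F = (-3.2000, 1.5000, 0.0000)

F = (-3.2000, 1.5000, 0.0000)
τ = (-0.0800, 0.1200, -0.1600)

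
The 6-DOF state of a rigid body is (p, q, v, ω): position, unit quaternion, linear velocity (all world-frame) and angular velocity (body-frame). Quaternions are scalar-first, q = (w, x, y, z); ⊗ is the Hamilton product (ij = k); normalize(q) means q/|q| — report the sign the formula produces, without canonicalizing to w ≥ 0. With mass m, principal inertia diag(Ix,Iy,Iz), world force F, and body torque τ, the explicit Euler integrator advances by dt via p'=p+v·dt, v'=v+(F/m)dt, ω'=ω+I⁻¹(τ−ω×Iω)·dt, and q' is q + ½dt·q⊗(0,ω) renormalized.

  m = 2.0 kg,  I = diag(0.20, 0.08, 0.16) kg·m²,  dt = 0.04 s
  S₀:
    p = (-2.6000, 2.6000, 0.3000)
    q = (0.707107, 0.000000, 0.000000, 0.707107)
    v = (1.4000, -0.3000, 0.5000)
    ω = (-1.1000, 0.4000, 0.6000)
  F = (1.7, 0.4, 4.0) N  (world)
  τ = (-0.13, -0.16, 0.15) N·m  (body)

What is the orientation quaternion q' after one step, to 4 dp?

q' = (0.6984, -0.0212, -0.0099, 0.7153)

q⊗(0,ω) = (-0.4242642, -1.0606605, -0.4949749, 0.4242642)
updated quaternion q' = (0.6984, -0.0212, -0.0099, 0.7153)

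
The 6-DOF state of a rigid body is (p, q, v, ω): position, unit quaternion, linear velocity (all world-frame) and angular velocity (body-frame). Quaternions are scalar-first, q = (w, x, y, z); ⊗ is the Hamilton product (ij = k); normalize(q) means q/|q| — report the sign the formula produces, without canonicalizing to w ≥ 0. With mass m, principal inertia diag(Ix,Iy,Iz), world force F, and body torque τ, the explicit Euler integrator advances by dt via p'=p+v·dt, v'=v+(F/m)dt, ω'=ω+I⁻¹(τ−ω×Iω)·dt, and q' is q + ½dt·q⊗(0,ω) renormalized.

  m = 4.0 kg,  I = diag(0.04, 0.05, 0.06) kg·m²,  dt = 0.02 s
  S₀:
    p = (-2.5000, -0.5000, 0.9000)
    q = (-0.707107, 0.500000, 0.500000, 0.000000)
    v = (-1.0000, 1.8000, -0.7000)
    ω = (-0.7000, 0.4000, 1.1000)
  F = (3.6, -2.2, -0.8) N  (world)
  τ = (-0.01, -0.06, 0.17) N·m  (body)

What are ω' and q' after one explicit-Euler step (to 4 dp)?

precession coupling ω×(Iω) = (0.0044, 0.0154, -0.0028)
(τ − ω×Iω)/I = (-0.3600, -1.5080, 2.8800)
ω + α·dt = (-0.7072, 0.3698, 1.1576)
Hamilton product q⊗(0,ω) = (0.1500000, 1.0449749, -0.8328428, -0.2278177)
q + ½dt·q⊗(0,ω), renormalized = (-0.7055, 0.5104, 0.4916, -0.0023)

ω' = (-0.7072, 0.3698, 1.1576)
q' = (-0.7055, 0.5104, 0.4916, -0.0023)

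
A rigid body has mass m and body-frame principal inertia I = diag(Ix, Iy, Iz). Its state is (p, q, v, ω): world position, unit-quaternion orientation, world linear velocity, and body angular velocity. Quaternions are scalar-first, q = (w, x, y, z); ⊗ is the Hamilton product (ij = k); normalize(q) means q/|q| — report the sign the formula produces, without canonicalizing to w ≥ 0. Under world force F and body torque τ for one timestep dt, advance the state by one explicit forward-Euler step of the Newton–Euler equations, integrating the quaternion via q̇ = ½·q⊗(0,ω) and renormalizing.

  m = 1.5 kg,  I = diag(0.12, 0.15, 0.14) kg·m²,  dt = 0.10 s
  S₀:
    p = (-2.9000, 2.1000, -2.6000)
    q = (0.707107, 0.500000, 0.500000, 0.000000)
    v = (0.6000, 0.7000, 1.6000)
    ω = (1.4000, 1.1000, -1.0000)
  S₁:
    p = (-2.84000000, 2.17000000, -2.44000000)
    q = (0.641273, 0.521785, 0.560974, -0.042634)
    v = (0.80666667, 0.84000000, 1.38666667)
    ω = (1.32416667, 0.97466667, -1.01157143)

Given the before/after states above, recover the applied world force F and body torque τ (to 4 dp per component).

v₁ − v₀ = (0.20666667, 0.14000000, -0.21333333)
m·(v₁−v₀)/dt = (3.1000, 2.1000, -3.2000)
ω₁ − ω₀ = (-0.07583333, -0.12533333, -0.01157143)
gyro term ω₀×Iω₀ = (0.0110, 0.0280, 0.0462)
τ = I·(Δω/dt) + ω₀×(Iω₀) = (-0.0800, -0.1600, 0.0300)

F = (3.1000, 2.1000, -3.2000)
τ = (-0.0800, -0.1600, 0.0300)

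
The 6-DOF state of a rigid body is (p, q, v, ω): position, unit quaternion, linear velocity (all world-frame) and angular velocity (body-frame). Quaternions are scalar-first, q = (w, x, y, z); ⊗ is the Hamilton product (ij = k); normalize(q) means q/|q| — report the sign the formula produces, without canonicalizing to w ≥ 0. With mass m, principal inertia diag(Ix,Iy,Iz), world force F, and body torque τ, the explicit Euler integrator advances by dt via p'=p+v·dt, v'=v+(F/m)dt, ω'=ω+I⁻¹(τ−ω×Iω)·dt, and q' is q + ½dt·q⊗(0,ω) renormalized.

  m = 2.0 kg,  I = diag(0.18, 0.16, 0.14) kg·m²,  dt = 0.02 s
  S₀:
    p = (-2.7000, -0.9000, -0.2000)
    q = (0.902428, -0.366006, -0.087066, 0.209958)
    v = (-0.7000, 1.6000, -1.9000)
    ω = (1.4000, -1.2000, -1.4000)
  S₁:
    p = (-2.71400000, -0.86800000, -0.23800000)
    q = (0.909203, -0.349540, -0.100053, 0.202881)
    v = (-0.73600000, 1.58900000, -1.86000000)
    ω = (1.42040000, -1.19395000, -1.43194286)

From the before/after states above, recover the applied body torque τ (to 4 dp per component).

ω₁ − ω₀ = (0.02040000, 0.00605000, -0.03194286)
gyro term ω₀×Iω₀ = (-0.0336, -0.0784, 0.0336)
τ = I·(Δω/dt) + ω₀×(Iω₀) = (0.1500, -0.0300, -0.1900)

τ = (0.1500, -0.0300, -0.1900)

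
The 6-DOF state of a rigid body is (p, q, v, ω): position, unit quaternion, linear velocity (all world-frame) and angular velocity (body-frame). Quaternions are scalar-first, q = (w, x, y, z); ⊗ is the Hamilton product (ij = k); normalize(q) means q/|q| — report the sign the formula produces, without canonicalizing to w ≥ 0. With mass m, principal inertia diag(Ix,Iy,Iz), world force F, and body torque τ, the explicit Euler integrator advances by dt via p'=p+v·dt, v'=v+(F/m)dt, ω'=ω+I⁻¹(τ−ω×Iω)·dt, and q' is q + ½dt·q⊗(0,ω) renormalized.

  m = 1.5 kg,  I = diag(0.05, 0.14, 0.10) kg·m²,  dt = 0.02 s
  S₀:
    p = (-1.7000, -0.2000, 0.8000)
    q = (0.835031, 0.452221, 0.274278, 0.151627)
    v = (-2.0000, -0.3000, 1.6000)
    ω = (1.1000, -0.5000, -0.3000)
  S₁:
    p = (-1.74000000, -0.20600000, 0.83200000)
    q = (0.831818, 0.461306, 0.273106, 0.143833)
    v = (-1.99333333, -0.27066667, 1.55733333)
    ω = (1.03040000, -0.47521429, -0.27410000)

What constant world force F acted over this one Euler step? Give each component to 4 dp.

F = (0.5000, 2.2000, -3.2000)

velocity change Δv = (0.00666667, 0.02933333, -0.04266667)
F = m·Δv/dt = (0.5000, 2.2000, -3.2000)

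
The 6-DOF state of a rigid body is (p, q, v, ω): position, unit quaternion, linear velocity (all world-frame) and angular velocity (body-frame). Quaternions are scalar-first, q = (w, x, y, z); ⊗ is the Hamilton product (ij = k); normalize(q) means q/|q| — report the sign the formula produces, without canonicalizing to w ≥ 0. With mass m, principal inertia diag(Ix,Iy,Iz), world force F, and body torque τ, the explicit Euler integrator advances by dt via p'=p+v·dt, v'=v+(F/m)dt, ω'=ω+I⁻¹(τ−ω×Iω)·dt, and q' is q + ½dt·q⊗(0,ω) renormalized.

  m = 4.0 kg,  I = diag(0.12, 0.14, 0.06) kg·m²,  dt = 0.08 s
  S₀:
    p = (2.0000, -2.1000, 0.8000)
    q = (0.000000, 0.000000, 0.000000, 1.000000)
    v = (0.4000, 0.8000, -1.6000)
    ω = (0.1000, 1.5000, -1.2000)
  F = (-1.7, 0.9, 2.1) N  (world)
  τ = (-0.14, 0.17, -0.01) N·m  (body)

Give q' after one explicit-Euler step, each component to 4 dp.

q' = (0.0479, -0.0598, 0.0040, 0.9971)

Hamilton product q⊗(0,ω) = (1.2000000, -1.5000000, 0.1000000, 0.0000000)
q' = normalize(q + ½dt·q⊗(0,ω)) = (0.0479, -0.0598, 0.0040, 0.9971)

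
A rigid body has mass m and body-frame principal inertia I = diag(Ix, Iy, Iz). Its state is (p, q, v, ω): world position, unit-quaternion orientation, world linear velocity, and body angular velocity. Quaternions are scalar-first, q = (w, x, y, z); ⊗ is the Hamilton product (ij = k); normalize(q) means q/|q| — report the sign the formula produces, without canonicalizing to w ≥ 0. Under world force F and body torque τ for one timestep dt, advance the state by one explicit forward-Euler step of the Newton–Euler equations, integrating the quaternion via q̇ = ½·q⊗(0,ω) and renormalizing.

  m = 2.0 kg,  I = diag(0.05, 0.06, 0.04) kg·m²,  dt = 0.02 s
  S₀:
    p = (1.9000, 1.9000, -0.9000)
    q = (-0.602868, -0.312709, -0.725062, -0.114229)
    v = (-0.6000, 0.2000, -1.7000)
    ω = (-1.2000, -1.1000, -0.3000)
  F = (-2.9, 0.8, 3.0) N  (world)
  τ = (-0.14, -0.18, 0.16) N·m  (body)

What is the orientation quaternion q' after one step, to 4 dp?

q' = (-0.6149, -0.3045, -0.7179, -0.1177)

q⊗(0,ω) = (-1.2070877, 0.8153083, 0.7064169, -0.3452341)
q' = normalize(q + ½dt·q⊗(0,ω)) = (-0.6149, -0.3045, -0.7179, -0.1177)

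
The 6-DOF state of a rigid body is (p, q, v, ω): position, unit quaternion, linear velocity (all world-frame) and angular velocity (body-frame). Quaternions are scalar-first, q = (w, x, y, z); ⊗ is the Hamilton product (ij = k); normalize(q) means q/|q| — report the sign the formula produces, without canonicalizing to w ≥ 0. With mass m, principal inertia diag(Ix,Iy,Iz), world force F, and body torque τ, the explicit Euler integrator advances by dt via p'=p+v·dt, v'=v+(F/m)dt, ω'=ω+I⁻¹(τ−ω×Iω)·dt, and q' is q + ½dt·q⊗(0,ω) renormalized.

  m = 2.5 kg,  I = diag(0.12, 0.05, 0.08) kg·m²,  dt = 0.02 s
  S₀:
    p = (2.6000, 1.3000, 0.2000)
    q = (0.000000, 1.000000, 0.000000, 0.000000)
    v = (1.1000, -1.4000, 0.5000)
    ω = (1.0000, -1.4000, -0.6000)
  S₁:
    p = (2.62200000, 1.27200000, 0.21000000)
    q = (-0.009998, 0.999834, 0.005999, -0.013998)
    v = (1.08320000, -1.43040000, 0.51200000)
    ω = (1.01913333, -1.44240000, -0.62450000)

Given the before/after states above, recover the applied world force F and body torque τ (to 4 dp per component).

v₁ − v₀ = (-0.01680000, -0.03040000, 0.01200000)
F = m·Δv/dt = (-2.1000, -3.8000, 1.5000)
Δω = ω₁−ω₀ = (0.01913333, -0.04240000, -0.02450000)
applied torque τ = (0.1400, -0.1300, 0.0000)

F = (-2.1000, -3.8000, 1.5000)
τ = (0.1400, -0.1300, 0.0000)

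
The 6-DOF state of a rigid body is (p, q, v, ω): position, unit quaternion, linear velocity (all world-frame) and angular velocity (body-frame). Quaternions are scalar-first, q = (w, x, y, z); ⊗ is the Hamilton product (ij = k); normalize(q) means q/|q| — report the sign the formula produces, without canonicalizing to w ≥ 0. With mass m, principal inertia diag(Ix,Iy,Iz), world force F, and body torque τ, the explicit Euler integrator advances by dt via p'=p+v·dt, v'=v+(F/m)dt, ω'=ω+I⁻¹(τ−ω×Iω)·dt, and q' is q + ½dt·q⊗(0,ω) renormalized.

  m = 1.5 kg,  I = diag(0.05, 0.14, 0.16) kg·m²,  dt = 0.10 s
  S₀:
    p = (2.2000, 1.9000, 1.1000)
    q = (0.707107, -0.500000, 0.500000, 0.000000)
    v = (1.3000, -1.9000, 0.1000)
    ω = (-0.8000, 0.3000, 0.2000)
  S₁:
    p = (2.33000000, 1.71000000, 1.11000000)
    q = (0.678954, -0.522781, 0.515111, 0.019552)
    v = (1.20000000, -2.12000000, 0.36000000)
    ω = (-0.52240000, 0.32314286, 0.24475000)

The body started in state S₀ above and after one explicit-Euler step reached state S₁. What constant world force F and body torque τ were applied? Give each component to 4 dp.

F = (-1.5000, -3.3000, 3.9000)
τ = (0.1400, 0.0500, 0.0500)

Δω = ω₁−ω₀ = (0.27760000, 0.02314286, 0.04475000)
gyro term ω₀×Iω₀ = (0.0012, 0.0176, -0.0216)
applied torque τ = (0.1400, 0.0500, 0.0500)
velocity change Δv = (-0.10000000, -0.22000000, 0.26000000)
F = m·Δv/dt = (-1.5000, -3.3000, 3.9000)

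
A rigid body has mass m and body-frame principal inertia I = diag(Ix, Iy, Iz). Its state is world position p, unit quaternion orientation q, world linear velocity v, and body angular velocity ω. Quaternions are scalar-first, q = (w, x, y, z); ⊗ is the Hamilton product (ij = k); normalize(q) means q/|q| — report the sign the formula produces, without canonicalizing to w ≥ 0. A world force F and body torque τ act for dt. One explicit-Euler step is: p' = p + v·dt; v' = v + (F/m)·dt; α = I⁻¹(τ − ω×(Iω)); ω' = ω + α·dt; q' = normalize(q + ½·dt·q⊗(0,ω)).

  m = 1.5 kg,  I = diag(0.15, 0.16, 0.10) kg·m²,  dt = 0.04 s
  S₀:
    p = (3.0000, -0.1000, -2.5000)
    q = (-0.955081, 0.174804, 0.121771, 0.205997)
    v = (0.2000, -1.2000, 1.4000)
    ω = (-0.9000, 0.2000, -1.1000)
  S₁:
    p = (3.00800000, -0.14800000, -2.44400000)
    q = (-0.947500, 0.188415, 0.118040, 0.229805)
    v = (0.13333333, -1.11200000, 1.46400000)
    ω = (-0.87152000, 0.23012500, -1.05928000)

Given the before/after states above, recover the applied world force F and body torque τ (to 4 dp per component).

F = (-2.5000, 3.3000, 2.4000)
τ = (0.1200, 0.1700, 0.1000)

velocity change Δv = (-0.06666667, 0.08800000, 0.06400000)
m·(v₁−v₀)/dt = (-2.5000, 3.3000, 2.4000)
Δω = ω₁−ω₀ = (0.02848000, 0.03012500, 0.04072000)
τ = I·(Δω/dt) + ω₀×(Iω₀) = (0.1200, 0.1700, 0.1000)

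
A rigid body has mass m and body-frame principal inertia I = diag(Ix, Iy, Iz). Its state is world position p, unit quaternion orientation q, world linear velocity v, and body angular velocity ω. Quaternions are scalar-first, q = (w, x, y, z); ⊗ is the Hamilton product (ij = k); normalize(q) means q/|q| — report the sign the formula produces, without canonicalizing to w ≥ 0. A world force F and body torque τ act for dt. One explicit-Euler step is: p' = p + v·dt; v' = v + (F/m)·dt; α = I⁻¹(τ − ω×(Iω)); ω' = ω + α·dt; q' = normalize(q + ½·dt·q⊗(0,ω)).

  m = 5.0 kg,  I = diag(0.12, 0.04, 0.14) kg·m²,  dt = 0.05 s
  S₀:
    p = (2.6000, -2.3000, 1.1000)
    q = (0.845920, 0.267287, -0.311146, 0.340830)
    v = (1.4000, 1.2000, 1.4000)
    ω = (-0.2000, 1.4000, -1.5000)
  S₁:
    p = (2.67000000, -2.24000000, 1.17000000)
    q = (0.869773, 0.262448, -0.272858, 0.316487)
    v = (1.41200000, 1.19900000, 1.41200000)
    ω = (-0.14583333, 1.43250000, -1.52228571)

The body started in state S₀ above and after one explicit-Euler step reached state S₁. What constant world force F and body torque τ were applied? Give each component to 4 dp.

F = (1.2000, -0.1000, 1.2000)
τ = (-0.0800, 0.0200, -0.0400)

Δv = v₁−v₀ = (0.01200000, -0.00100000, 0.01200000)
F = m·Δv/dt = (1.2000, -0.1000, 1.2000)
Δω = ω₁−ω₀ = (0.05416667, 0.03250000, -0.02228571)
applied torque τ = (-0.0800, 0.0200, -0.0400)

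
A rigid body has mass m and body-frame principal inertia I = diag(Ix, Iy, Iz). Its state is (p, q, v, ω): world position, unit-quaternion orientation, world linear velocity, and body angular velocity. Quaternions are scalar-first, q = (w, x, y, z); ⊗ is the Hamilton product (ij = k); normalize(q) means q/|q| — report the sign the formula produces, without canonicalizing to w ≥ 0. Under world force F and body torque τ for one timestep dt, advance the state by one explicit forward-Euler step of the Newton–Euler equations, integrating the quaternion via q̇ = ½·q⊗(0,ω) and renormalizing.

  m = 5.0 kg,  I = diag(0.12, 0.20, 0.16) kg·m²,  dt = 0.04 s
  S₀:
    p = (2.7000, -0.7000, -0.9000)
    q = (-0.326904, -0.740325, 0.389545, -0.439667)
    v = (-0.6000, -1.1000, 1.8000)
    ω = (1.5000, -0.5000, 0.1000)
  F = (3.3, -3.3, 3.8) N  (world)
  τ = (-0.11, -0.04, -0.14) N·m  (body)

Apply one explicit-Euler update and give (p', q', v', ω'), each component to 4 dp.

p' = (2.6760, -0.7440, -0.8280)
q' = (-0.2998, -0.7534, 0.3809, -0.4444)
v' = (-0.5736, -1.1264, 1.8304)
ω' = (1.4627, -0.5068, 0.0800)

a = (0.6600, -0.6600, 0.7600)
p + v·dt = (2.6760, -0.7440, -0.8280)
v + (F/m)dt = (-0.5736, -1.1264, 1.8304)
angular accel α = (-0.9333, -0.1700, -0.5000)
new body rate ω' = (1.4627, -0.5068, 0.0800)
2q̇ = q⊗(0,ω) = (1.3492267, -0.6712350, -0.4220160, -0.2468454)
updated quaternion q' = (-0.2998, -0.7534, 0.3809, -0.4444)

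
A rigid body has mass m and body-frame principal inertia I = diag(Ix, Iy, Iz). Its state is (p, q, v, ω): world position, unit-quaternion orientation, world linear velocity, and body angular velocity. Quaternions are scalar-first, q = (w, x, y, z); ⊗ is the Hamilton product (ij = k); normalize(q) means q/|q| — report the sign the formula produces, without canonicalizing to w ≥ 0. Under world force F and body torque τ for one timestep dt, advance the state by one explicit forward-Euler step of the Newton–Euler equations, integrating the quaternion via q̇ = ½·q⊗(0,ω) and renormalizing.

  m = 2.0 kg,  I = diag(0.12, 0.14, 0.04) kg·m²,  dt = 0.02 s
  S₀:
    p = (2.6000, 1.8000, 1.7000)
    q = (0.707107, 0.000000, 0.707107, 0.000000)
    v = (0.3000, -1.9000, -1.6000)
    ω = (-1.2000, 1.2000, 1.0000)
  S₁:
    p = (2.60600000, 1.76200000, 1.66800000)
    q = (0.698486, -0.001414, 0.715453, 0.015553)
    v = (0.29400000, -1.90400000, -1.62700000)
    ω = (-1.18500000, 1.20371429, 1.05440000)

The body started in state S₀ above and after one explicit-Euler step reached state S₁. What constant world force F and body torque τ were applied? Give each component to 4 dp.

F = (-0.6000, -0.4000, -2.7000)
τ = (-0.0300, -0.0700, 0.0800)

velocity change Δv = (-0.00600000, -0.00400000, -0.02700000)
applied force F = (-0.6000, -0.4000, -2.7000)
Δω = ω₁−ω₀ = (0.01500000, 0.00371429, 0.05440000)
I·α + gyro = (-0.0300, -0.0700, 0.0800)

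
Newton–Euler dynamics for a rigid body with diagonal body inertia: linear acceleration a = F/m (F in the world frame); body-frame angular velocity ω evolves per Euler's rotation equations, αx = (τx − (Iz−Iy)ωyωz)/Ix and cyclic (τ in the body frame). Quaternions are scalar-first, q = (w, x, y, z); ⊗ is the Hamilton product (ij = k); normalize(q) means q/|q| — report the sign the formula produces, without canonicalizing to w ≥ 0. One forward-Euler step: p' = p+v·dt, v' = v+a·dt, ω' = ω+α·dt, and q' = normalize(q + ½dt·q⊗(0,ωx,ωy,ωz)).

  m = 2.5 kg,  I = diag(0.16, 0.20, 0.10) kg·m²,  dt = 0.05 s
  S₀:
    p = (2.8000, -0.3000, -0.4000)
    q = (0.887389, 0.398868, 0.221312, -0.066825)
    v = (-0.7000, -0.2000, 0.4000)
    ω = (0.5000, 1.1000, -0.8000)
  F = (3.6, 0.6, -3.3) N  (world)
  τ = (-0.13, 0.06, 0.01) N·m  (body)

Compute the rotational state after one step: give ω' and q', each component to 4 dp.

precession coupling ω×(Iω) = (0.0880, -0.0240, 0.0220)
(τ − ω×Iω)/I = (-1.3625, 0.4200, -0.1200)
new body rate ω' = (0.4319, 1.1210, -0.8060)
2q̇ = q⊗(0,ω) = (-0.4963372, 0.3401524, 1.2618098, -0.3818124)
updated quaternion q' = (0.8744, 0.4071, 0.2527, -0.0763)

ω' = (0.4319, 1.1210, -0.8060)
q' = (0.8744, 0.4071, 0.2527, -0.0763)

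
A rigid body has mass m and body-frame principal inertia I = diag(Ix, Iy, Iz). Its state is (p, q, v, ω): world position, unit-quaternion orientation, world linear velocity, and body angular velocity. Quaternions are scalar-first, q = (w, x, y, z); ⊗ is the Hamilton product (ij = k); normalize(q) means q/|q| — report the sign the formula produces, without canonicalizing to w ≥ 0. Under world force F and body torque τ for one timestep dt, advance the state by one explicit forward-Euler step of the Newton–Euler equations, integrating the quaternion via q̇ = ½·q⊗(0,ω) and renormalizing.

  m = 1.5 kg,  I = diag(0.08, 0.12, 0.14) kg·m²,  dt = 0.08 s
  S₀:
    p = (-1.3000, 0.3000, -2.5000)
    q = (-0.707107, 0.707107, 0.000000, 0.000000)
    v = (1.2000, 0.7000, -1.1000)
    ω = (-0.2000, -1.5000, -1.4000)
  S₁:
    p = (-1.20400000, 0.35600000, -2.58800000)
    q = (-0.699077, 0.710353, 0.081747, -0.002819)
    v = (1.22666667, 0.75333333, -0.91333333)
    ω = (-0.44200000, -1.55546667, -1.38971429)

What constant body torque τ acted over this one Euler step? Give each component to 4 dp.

τ = (-0.2000, -0.1000, 0.0300)

Δω = ω₁−ω₀ = (-0.24200000, -0.05546667, 0.01028571)
ω₀×(Iω₀) = (0.0420, -0.0168, 0.0120)
I·α + gyro = (-0.2000, -0.1000, 0.0300)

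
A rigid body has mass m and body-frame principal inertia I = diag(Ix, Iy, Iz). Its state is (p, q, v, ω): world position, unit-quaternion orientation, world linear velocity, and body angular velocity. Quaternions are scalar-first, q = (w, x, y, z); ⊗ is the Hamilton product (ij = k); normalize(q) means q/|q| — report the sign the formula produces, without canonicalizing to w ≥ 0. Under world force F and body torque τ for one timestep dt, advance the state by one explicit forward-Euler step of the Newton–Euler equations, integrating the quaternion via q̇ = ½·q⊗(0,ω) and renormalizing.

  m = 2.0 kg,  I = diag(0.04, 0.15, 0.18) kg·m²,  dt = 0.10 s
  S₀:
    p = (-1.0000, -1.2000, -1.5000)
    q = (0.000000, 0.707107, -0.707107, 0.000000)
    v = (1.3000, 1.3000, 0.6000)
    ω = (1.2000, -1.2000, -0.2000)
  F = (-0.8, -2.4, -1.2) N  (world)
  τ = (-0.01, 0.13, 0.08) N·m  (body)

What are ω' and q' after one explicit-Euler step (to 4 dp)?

ω' = (1.1570, -1.1357, -0.0676)
q' = (-0.0845, 0.7116, -0.6975, 0.0000)

α = I⁻¹(τ − ω×Iω) = (-0.4300, 0.6427, 1.3244)
ω' = ω + α·dt = (1.1570, -1.1357, -0.0676)
Hamilton product q⊗(0,ω) = (-1.6970568, 0.1414214, 0.1414214, 0.0000000)
q + ½dt·q⊗(0,ω), renormalized = (-0.0845, 0.7116, -0.6975, 0.0000)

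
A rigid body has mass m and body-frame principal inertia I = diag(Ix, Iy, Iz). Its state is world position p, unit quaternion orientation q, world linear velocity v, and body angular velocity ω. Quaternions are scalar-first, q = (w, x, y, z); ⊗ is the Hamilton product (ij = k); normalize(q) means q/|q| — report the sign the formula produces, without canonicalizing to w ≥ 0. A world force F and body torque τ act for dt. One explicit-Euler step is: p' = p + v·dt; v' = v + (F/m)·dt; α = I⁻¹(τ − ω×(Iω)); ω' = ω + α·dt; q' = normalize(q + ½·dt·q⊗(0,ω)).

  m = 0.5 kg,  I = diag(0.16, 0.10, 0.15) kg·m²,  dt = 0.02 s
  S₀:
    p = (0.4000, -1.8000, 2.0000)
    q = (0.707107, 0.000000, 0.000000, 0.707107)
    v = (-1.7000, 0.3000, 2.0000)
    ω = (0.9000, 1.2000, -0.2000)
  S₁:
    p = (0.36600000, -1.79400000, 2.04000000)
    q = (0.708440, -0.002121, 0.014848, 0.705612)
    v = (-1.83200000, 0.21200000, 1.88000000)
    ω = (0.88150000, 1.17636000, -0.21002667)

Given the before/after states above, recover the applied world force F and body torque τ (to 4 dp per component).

v₁ − v₀ = (-0.13200000, -0.08800000, -0.12000000)
applied force F = (-3.3000, -2.2000, -3.0000)
ω₁ − ω₀ = (-0.01850000, -0.02364000, -0.01002667)
gyro term ω₀×Iω₀ = (-0.0120, -0.0018, -0.0648)
applied torque τ = (-0.1600, -0.1200, -0.1400)

F = (-3.3000, -2.2000, -3.0000)
τ = (-0.1600, -0.1200, -0.1400)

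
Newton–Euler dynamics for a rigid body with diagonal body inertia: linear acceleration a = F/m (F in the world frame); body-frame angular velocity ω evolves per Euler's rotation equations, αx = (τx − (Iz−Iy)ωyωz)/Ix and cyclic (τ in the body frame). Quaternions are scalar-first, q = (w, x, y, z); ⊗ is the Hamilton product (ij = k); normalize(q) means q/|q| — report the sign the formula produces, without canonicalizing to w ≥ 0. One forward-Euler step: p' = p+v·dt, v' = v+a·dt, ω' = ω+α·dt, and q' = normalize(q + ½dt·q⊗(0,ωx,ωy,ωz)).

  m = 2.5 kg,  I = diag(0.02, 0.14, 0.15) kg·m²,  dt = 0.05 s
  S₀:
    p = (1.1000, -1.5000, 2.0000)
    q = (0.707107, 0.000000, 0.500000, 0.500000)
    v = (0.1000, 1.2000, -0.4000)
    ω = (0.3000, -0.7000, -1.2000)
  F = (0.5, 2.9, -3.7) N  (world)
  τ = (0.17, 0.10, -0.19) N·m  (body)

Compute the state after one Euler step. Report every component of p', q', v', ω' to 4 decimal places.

a = F/m = (0.2000, 1.1600, -1.4800)
p' = p + v·dt = (1.1050, -1.4400, 1.9800)
new velocity v' = (0.1100, 1.2580, -0.4740)
angular accel α = (8.0800, 0.3800, -1.0987)
ω + α·dt = (0.7040, -0.6810, -1.2549)
q⊗(0,ω) = (0.9500000, -0.0378679, -0.3449749, -0.9985284)
updated quaternion q' = (0.7304, -0.0009, 0.4911, 0.4747)

p' = (1.1050, -1.4400, 1.9800)
q' = (0.7304, -0.0009, 0.4911, 0.4747)
v' = (0.1100, 1.2580, -0.4740)
ω' = (0.7040, -0.6810, -1.2549)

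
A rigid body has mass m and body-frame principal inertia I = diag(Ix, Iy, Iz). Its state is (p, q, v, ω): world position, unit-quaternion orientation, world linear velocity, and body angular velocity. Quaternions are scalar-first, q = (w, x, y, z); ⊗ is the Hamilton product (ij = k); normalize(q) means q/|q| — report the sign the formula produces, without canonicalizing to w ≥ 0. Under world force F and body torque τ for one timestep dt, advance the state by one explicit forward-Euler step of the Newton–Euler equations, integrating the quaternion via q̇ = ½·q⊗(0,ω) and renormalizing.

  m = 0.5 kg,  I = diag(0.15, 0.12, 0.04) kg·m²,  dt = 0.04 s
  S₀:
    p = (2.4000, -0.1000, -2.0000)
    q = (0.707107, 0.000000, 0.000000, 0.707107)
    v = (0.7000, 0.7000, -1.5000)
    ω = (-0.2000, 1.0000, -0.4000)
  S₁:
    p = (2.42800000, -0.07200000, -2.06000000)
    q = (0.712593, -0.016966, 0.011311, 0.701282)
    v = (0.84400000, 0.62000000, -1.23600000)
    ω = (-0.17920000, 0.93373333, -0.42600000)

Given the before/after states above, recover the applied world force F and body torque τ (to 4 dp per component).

v₁ − v₀ = (0.14400000, -0.08000000, 0.26400000)
applied force F = (1.8000, -1.0000, 3.3000)
Δω = ω₁−ω₀ = (0.02080000, -0.06626667, -0.02600000)
precession coupling = (0.0320, 0.0088, 0.0060)
applied torque τ = (0.1100, -0.1900, -0.0200)

F = (1.8000, -1.0000, 3.3000)
τ = (0.1100, -0.1900, -0.0200)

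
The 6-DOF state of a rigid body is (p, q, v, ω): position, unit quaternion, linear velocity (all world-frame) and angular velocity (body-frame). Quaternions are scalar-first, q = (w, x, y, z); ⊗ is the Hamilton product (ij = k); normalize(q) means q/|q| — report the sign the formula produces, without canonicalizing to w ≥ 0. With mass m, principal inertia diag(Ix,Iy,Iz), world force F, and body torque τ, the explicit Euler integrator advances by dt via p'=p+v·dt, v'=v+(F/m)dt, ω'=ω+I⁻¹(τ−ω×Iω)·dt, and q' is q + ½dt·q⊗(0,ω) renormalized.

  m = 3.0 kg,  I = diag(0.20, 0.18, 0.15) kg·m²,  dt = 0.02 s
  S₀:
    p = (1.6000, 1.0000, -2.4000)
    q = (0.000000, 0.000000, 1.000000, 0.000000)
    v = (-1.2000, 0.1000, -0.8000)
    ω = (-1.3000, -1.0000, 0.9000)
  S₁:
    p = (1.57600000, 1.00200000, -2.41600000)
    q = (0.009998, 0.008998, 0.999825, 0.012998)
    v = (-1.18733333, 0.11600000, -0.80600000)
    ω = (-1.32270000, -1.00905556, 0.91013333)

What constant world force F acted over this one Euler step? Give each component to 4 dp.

F = (1.9000, 2.4000, -0.9000)

Δv = v₁−v₀ = (0.01266667, 0.01600000, -0.00600000)
applied force F = (1.9000, 2.4000, -0.9000)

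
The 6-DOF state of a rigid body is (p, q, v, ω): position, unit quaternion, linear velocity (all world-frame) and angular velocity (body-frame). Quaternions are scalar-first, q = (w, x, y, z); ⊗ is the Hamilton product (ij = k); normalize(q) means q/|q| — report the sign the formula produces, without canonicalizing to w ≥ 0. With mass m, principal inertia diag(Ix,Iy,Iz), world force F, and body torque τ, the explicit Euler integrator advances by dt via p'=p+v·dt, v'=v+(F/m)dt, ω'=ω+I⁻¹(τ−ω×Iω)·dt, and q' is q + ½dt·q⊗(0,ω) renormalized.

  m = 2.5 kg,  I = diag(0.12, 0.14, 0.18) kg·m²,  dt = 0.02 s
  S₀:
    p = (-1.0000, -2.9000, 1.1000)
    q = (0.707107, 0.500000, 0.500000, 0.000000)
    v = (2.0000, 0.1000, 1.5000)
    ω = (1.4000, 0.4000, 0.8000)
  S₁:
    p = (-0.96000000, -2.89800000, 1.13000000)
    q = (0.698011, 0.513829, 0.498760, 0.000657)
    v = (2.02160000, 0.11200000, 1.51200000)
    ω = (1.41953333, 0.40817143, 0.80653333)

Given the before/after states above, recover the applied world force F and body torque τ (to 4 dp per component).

Δω = ω₁−ω₀ = (0.01953333, 0.00817143, 0.00653333)
applied torque τ = (0.1300, -0.0100, 0.0700)
v₁ − v₀ = (0.02160000, 0.01200000, 0.01200000)
F = m·Δv/dt = (2.7000, 1.5000, 1.5000)

F = (2.7000, 1.5000, 1.5000)
τ = (0.1300, -0.0100, 0.0700)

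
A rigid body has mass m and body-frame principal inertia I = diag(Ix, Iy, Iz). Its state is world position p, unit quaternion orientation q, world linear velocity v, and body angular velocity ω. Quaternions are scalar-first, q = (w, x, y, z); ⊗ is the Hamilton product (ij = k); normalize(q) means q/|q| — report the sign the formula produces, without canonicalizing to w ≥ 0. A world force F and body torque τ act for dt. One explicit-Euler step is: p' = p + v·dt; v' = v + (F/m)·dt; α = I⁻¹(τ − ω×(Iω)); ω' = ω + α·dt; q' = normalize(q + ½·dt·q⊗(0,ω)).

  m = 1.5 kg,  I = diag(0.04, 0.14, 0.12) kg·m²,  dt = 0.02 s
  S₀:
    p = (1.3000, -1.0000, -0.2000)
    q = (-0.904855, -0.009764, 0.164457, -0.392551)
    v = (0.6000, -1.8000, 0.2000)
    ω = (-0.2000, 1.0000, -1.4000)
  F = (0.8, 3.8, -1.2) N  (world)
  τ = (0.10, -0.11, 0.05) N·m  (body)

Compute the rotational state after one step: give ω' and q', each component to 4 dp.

(τ − ω×Iω)/I = (1.8000, -0.6257, 0.5833)
ω + α·dt = (-0.1640, 0.9875, -1.3883)
Hamilton product q⊗(0,ω) = (-0.7159812, 0.3432822, -0.8400144, 1.2899244)
q + ½dt·q⊗(0,ω), renormalized = (-0.9119, -0.0063, 0.1560, -0.3796)

ω' = (-0.1640, 0.9875, -1.3883)
q' = (-0.9119, -0.0063, 0.1560, -0.3796)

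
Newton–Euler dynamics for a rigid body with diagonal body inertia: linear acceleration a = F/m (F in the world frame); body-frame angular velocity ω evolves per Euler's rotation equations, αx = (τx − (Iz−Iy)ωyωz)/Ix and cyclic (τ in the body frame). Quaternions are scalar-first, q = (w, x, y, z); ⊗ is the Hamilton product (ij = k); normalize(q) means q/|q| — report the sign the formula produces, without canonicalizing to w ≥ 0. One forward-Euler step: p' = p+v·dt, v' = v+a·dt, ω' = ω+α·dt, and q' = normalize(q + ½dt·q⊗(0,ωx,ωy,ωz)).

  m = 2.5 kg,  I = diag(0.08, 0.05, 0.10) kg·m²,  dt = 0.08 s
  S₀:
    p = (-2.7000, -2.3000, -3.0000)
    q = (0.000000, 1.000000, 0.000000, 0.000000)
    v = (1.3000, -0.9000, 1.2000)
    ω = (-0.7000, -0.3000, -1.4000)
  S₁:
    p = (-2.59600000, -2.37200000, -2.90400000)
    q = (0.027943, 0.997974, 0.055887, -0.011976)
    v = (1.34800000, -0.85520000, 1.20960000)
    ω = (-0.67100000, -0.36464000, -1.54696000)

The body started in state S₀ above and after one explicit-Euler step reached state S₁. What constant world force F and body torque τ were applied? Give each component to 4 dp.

F = (1.5000, 1.4000, 0.3000)
τ = (0.0500, -0.0600, -0.1900)

velocity change Δv = (0.04800000, 0.04480000, 0.00960000)
F = m·Δv/dt = (1.5000, 1.4000, 0.3000)
ω₁ − ω₀ = (0.02900000, -0.06464000, -0.14696000)
applied torque τ = (0.0500, -0.0600, -0.1900)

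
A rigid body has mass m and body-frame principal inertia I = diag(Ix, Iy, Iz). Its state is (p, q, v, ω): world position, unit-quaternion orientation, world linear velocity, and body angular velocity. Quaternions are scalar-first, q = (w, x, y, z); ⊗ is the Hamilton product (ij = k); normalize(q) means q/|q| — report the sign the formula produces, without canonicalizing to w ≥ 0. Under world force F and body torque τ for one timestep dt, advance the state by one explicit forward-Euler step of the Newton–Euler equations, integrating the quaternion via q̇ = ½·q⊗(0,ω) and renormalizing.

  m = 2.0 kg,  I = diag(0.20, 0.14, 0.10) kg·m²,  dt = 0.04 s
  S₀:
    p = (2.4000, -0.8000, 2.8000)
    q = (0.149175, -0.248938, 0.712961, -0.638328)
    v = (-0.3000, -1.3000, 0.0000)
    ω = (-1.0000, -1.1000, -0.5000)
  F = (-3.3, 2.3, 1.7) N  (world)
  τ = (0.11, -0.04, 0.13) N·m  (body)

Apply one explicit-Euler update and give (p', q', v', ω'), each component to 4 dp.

p' = (2.3880, -0.8520, 2.8000)
q' = (0.1534, -0.2730, 0.7196, -0.6198)
v' = (-0.3660, -1.2540, 0.0340)
ω' = (-0.9736, -1.1257, -0.4216)

a = (-1.6500, 1.1500, 0.8500)
p + v·dt = (2.3880, -0.8520, 2.8000)
v + (F/m)dt = (-0.3660, -1.2540, 0.0340)
precession coupling ω×(Iω) = (-0.0220, 0.0500, -0.0660)
angular accel α = (0.6600, -0.6429, 1.9600)
ω' = ω + α·dt = (-0.9736, -1.1257, -0.4216)
Hamilton product q⊗(0,ω) = (0.2161551, -1.2078163, 0.3497665, 0.9122053)
q + ½dt·q⊗(0,ω), renormalized = (0.1534, -0.2730, 0.7196, -0.6198)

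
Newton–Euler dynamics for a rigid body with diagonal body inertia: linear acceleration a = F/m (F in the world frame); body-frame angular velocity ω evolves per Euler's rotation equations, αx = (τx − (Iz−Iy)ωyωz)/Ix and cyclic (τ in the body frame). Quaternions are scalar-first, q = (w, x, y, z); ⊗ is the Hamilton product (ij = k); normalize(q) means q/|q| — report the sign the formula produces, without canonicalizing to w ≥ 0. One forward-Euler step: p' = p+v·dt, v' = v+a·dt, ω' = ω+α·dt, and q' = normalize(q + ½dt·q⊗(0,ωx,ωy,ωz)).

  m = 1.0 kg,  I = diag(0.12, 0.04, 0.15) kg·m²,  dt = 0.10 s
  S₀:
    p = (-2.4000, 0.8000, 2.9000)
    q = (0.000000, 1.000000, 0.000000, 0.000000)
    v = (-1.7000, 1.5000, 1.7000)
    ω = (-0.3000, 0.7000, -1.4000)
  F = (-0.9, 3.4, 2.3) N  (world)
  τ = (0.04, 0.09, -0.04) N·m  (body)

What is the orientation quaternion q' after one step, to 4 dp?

q' = (0.0150, 0.9968, 0.0698, 0.0349)

q⊗(0,ω) = (0.3000000, 0.0000000, 1.4000000, 0.7000000)
q + ½dt·q⊗(0,ω), renormalized = (0.0150, 0.9968, 0.0698, 0.0349)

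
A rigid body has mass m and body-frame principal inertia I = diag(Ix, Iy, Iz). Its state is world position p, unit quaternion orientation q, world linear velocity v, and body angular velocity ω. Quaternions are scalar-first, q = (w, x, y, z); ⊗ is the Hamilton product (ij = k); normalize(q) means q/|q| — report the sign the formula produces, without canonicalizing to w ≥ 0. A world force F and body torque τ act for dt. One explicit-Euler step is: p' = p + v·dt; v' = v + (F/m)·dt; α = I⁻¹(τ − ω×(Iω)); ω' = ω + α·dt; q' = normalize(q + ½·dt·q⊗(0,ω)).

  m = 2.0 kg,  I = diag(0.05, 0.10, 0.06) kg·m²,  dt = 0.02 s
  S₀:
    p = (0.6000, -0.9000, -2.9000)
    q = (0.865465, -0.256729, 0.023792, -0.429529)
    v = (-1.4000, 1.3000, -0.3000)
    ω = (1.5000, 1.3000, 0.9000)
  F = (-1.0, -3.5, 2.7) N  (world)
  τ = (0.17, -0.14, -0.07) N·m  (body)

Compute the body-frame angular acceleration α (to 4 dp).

gyro term ω×Iω = (-0.0468, -0.0135, 0.0975)
(τ − ω×Iω)/I = (4.3360, -1.2650, -2.7917)

α = (4.3360, -1.2650, -2.7917)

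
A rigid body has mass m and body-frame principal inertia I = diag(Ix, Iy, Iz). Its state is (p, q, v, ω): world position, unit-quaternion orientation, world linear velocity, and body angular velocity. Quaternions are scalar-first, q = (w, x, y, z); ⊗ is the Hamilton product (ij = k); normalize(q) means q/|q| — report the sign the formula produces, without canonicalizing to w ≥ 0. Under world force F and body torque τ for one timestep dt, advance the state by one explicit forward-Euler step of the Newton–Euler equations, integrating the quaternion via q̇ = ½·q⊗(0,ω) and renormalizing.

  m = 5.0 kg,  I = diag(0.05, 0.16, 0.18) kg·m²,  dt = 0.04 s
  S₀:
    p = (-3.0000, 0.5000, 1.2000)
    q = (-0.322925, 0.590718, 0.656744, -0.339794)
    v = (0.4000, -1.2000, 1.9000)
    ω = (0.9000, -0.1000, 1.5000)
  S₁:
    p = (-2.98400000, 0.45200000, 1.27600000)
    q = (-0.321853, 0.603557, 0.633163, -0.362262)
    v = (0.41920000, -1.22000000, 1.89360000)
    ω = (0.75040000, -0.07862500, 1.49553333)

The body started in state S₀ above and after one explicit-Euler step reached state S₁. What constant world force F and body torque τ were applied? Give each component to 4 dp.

v₁ − v₀ = (0.01920000, -0.02000000, -0.00640000)
F = m·Δv/dt = (2.4000, -2.5000, -0.8000)
ω₁ − ω₀ = (-0.14960000, 0.02137500, -0.00446667)
ω₀×(Iω₀) = (-0.0030, -0.1755, -0.0099)
I·α + gyro = (-0.1900, -0.0900, -0.0300)

F = (2.4000, -2.5000, -0.8000)
τ = (-0.1900, -0.0900, -0.0300)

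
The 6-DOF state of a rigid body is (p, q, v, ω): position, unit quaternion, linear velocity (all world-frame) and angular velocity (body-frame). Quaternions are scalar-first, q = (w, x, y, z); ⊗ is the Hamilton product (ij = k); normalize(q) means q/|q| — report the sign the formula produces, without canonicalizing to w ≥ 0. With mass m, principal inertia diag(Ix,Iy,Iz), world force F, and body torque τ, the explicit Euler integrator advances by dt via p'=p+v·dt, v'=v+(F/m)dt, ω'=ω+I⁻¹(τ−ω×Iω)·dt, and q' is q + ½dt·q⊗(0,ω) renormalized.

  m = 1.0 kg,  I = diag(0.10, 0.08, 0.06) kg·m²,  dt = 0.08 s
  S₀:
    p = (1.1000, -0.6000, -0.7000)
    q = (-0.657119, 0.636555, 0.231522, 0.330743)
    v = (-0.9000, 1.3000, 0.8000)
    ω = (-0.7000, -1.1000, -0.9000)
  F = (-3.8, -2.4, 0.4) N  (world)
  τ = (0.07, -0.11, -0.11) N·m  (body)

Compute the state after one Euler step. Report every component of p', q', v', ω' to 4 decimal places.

p' = (1.0280, -0.4960, -0.6360)
q' = (-0.6160, 0.6598, 0.2735, 0.3322)
v' = (-1.2040, 1.1080, 0.8320)
ω' = (-0.6282, -1.2352, -1.0261)

a = (-3.8000, -2.4000, 0.4000)
new position p' = (1.0280, -0.4960, -0.6360)
v + (F/m)dt = (-1.2040, 1.1080, 0.8320)
angular accel α = (0.8980, -1.6900, -1.5767)
ω' = ω + α·dt = (-0.6282, -1.2352, -1.0261)
Hamilton product q⊗(0,ω) = (0.9979314, 0.6154308, 1.0642103, 0.0532620)
q + ½dt·q⊗(0,ω), renormalized = (-0.6160, 0.6598, 0.2735, 0.3322)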